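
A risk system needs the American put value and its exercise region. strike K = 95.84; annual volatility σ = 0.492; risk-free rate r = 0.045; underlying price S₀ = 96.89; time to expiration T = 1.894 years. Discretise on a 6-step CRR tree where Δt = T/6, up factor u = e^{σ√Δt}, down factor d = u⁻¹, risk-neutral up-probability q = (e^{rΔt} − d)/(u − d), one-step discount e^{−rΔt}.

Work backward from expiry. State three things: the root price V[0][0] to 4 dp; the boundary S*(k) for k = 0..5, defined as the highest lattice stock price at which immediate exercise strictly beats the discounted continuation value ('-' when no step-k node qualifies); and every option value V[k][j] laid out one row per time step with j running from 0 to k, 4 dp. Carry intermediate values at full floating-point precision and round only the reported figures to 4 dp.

price = 20.7188
boundary = - - - 42.2793 55.7414 73.4900
tree:
20.7188
29.6144 10.7928
40.7791 17.2698 3.4313
53.5607 26.8617 6.4081 0.0000
63.7716 40.0986 11.9675 0.0000 0.0000
71.5165 53.5607 22.3500 0.0000 0.0000 0.0000
77.3909 63.7716 40.0986 0.0000 0.0000 0.0000 0.0000

Δt=0.31567, u=1.31841, d=0.75849, q=0.45688, disc=e^(-rΔt)=0.98590
k=6 terminal: V=max(K-S,0) → 77.3909 63.7716 40.0986 0.0000 0.0000 0.0000 0.0000
k=5: j=0 S=24.3235 intr=71.5165 cont=70.1647 V=71.5165[EX]; j=1 S=42.2793 intr=53.5607 cont=52.2089 V=53.5607[EX]; j=2 S=73.4900 intr=22.3500 cont=21.4711 V=22.3500[EX]; j=3 S=127.7407 intr=0.0000 cont=0.0000 V=0.0000[hold]; j=4 S=222.0395 intr=0.0000 cont=0.0000 V=0.0000[hold]; j=5 S=385.9501 intr=0.0000 cont=0.0000 V=0.0000[hold]  S*(5)=73.4900
k=4: j=0 S=32.0684 intr=63.7716 cont=62.4198 V=63.7716[EX]; j=1 S=55.7414 intr=40.0986 cont=38.7468 V=40.0986[EX]; j=2 S=96.8900 intr=0.0000 cont=11.9675 V=11.9675[hold]; j=3 S=168.4146 intr=0.0000 cont=0.0000 V=0.0000[hold]; j=4 S=292.7391 intr=0.0000 cont=0.0000 V=0.0000[hold]  S*(4)=55.7414
k=3: j=0 S=42.2793 intr=53.5607 cont=52.2089 V=53.5607[EX]; j=1 S=73.4900 intr=22.3500 cont=26.8617 V=26.8617[hold]; j=2 S=127.7407 intr=0.0000 cont=6.4081 V=6.4081[hold]; j=3 S=222.0395 intr=0.0000 cont=0.0000 V=0.0000[hold]  S*(3)=42.2793
k=2: j=0 S=55.7414 intr=40.0986 cont=40.7791 V=40.7791[hold]; j=1 S=96.8900 intr=0.0000 cont=17.2698 V=17.2698[hold]; j=2 S=168.4146 intr=0.0000 cont=3.4313 V=3.4313[hold]  S*(2)=-
k=1: j=0 S=73.4900 intr=22.3500 cont=29.6144 V=29.6144[hold]; j=1 S=127.7407 intr=0.0000 cont=10.7928 V=10.7928[hold]  S*(1)=-
k=0: j=0 S=96.8900 intr=0.0000 cont=20.7188 V=20.7188[hold]  S*(0)=-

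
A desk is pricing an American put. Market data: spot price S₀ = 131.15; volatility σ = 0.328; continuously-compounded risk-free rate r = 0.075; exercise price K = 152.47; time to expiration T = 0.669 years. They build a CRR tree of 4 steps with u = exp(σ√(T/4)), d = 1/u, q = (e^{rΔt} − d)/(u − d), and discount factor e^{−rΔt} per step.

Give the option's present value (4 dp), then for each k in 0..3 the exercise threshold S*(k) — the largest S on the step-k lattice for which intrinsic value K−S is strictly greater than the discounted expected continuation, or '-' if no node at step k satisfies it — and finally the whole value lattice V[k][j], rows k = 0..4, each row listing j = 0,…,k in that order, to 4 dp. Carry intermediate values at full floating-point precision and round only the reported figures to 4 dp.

price = 25.1095
boundary = - 114.6865 100.2897 114.6865
tree:
25.1095
37.7835 13.7155
52.1803 23.3495 4.9226
64.7699 37.7835 10.2445 0.0000
75.7791 52.1803 21.3200 0.0000 0.0000

Δt=0.16725, u=1.14355, d=0.87447, q=0.51343, disc=e^(-rΔt)=0.98753
k=4 terminal: V=max(K-S,0) → 75.7791 52.1803 21.3200 0.0000 0.0000
k=3: j=0 S=87.7001 intr=64.7699 cont=62.8693 V=64.7699[EX]; j=1 S=114.6865 intr=37.7835 cont=35.8829 V=37.7835[EX]; j=2 S=149.9769 intr=2.4931 cont=10.2445 V=10.2445[hold]; j=3 S=196.1266 intr=0.0000 cont=0.0000 V=0.0000[hold]  S*(3)=114.6865
k=2: j=0 S=100.2897 intr=52.1803 cont=50.2797 V=52.1803[EX]; j=1 S=131.1500 intr=21.3200 cont=23.3495 V=23.3495[hold]; j=2 S=171.5064 intr=0.0000 cont=4.9226 V=4.9226[hold]  S*(2)=100.2897
k=1: j=0 S=114.6865 intr=37.7835 cont=36.9119 V=37.7835[EX]; j=1 S=149.9769 intr=2.4931 cont=13.7155 V=13.7155[hold]  S*(1)=114.6865
k=0: j=0 S=131.1500 intr=21.3200 cont=25.1095 V=25.1095[hold]  S*(0)=-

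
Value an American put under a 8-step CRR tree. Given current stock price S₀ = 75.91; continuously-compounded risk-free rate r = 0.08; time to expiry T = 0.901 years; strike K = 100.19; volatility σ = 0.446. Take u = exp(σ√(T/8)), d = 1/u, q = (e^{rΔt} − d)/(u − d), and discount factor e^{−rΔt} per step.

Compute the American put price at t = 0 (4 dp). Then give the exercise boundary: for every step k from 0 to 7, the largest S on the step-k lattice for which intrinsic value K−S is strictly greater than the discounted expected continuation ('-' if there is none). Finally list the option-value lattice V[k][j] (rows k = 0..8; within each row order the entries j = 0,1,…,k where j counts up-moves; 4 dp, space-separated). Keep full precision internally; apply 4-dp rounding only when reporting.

params: Δt=0.11263 u=1.16146 d=0.86099 q=0.49277 e^(-rΔt)=0.99103
t_8 payoffs: 77.2670 69.2672 58.4757 43.9180 24.2800 0.0000 0.0000 0.0000 0.0000
t_7: node(7,0) S=26.6241 payoff=73.5659 vs cont=72.6673 → 73.5659 [stop]  node(7,1) S=35.9155 payoff=64.2745 vs cont=63.3759 → 64.2745 [stop]  node(7,2) S=48.4494 payoff=51.7406 vs cont=50.8419 → 51.7406 [stop]  node(7,3) S=65.3575 payoff=34.8325 vs cont=33.9338 → 34.8325 [stop]  node(7,4) S=88.1663 payoff=12.0237 vs cont=12.2050 → 12.2050 [wait]  node(7,5) S=118.9349 payoff=0.0000 vs cont=0.0000 → 0.0000 [wait]  node(7,6) S=160.4414 payoff=0.0000 vs cont=0.0000 → 0.0000 [wait]  node(7,7) S=216.4329 payoff=0.0000 vs cont=0.0000 → 0.0000 [wait]  ⇒ S*(7)=65.3575
t_6: node(6,0) S=30.9228 payoff=69.2672 vs cont=68.3686 → 69.2672 [stop]  node(6,1) S=41.7143 payoff=58.4757 vs cont=57.5770 → 58.4757 [stop]  node(6,2) S=56.2720 payoff=43.9180 vs cont=43.0194 → 43.9180 [stop]  node(6,3) S=75.9100 payoff=24.2800 vs cont=23.4699 → 24.2800 [stop]  node(6,4) S=102.4014 payoff=0.0000 vs cont=6.1352 → 6.1352 [wait]  node(6,5) S=138.1379 payoff=0.0000 vs cont=0.0000 → 0.0000 [wait]  node(6,6) S=186.3459 payoff=0.0000 vs cont=0.0000 → 0.0000 [wait]  ⇒ S*(6)=75.9100
t_5: node(5,0) S=35.9155 payoff=64.2745 vs cont=63.3759 → 64.2745 [stop]  node(5,1) S=48.4494 payoff=51.7406 vs cont=50.8419 → 51.7406 [stop]  node(5,2) S=65.3575 payoff=34.8325 vs cont=33.9338 → 34.8325 [stop]  node(5,3) S=88.1663 payoff=12.0237 vs cont=15.2012 → 15.2012 [wait]  node(5,4) S=118.9349 payoff=0.0000 vs cont=3.0840 → 3.0840 [wait]  node(5,5) S=160.4414 payoff=0.0000 vs cont=0.0000 → 0.0000 [wait]  ⇒ S*(5)=65.3575
t_4: node(4,0) S=41.7143 payoff=58.4757 vs cont=57.5770 → 58.4757 [stop]  node(4,1) S=56.2720 payoff=43.9180 vs cont=43.0194 → 43.9180 [stop]  node(4,2) S=75.9100 payoff=24.2800 vs cont=24.9330 → 24.9330 [wait]  node(4,3) S=102.4014 payoff=0.0000 vs cont=9.1474 → 9.1474 [wait]  node(4,4) S=138.1379 payoff=0.0000 vs cont=1.5503 → 1.5503 [wait]  ⇒ S*(4)=56.2720
t_3: node(3,0) S=48.4494 payoff=51.7406 vs cont=50.8419 → 51.7406 [stop]  node(3,1) S=65.3575 payoff=34.8325 vs cont=34.2527 → 34.8325 [stop]  node(3,2) S=88.1663 payoff=12.0237 vs cont=17.0004 → 17.0004 [wait]  node(3,3) S=118.9349 payoff=0.0000 vs cont=5.3553 → 5.3553 [wait]  ⇒ S*(3)=65.3575
t_2: node(2,0) S=56.2720 payoff=43.9180 vs cont=43.0194 → 43.9180 [stop]  node(2,1) S=75.9100 payoff=24.2800 vs cont=25.8117 → 25.8117 [wait]  node(2,2) S=102.4014 payoff=0.0000 vs cont=11.1610 → 11.1610 [wait]  ⇒ S*(2)=56.2720
t_1: node(1,0) S=65.3575 payoff=34.8325 vs cont=34.6819 → 34.8325 [stop]  node(1,1) S=88.1663 payoff=12.0237 vs cont=18.4255 → 18.4255 [wait]  ⇒ S*(1)=65.3575
t_0: node(0,0) S=75.9100 payoff=24.2800 vs cont=26.5077 → 26.5077 [wait]  ⇒ S*(0)=-

price = 26.5077
boundary = - 65.3575 56.2720 65.3575 56.2720 65.3575 75.9100 65.3575
tree:
26.5077
34.8325 18.4255
43.9180 25.8117 11.1610
51.7406 34.8325 17.0004 5.3553
58.4757 43.9180 24.9330 9.1474 1.5503
64.2745 51.7406 34.8325 15.2012 3.0840 0.0000
69.2672 58.4757 43.9180 24.2800 6.1352 0.0000 0.0000
73.5659 64.2745 51.7406 34.8325 12.2050 0.0000 0.0000 0.0000
77.2670 69.2672 58.4757 43.9180 24.2800 0.0000 0.0000 0.0000 0.0000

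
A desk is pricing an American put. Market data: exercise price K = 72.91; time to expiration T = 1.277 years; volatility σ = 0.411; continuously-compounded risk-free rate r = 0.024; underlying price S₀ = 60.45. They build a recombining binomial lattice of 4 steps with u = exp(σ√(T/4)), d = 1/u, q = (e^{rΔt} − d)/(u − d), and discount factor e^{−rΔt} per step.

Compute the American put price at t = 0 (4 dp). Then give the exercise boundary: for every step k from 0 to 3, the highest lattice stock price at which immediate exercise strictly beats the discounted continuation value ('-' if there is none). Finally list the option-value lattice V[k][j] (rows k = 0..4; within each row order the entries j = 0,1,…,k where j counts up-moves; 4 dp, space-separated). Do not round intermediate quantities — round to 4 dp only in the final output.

price = 18.8784
boundary = - - 37.9917 47.9229
tree:
18.8784
26.2561 10.4859
34.9183 16.4710 3.5964
42.7914 24.9871 6.6942 0.0000
49.0329 34.9183 12.4600 0.0000 0.0000

Δt=0.31925, u=1.26140, d=0.79277, q=0.45862, disc=e^(-rΔt)=0.99237
k=4 terminal: V=max(K-S,0) → 49.0329 34.9183 12.4600 0.0000 0.0000
k=3: j=0 S=30.1186 intr=42.7914 cont=42.2349 V=42.7914[EX]; j=1 S=47.9229 intr=24.9871 cont=24.4306 V=24.9871[EX]; j=2 S=76.2518 intr=0.0000 cont=6.6942 V=6.6942[hold]; j=3 S=121.3269 intr=0.0000 cont=0.0000 V=0.0000[hold]  S*(3)=47.9229
k=2: j=0 S=37.9917 intr=34.9183 cont=34.3618 V=34.9183[EX]; j=1 S=60.4500 intr=12.4600 cont=16.4710 V=16.4710[hold]; j=2 S=96.1842 intr=0.0000 cont=3.5964 V=3.5964[hold]  S*(2)=37.9917
k=1: j=0 S=47.9229 intr=24.9871 cont=26.2561 V=26.2561[hold]; j=1 S=76.2518 intr=0.0000 cont=10.4859 V=10.4859[hold]  S*(1)=-
k=0: j=0 S=60.4500 intr=12.4600 cont=18.8784 V=18.8784[hold]  S*(0)=-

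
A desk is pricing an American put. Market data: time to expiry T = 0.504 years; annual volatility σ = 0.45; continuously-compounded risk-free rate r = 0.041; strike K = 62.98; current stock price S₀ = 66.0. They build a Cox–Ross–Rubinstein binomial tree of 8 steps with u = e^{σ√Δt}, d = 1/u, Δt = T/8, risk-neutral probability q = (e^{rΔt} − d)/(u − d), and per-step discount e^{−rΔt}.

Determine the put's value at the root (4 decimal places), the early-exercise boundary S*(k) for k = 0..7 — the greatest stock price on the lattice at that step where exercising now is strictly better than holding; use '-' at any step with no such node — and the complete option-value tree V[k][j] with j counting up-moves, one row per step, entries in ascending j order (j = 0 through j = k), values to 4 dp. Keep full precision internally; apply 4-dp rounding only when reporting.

price = 6.2689
boundary = - - - - 42.0079 37.5213 42.0079 47.0310
tree:
6.2689
8.9169 3.4706
12.3023 5.3440 1.4857
16.3857 8.0011 2.5310 0.3757
20.9721 11.5685 4.2288 0.7289 0.0000
25.4587 16.0086 6.8818 1.4140 0.0000 0.0000
29.4661 20.9721 10.7860 2.7433 0.0000 0.0000 0.0000
33.0455 25.4587 15.9490 5.3221 0.0000 0.0000 0.0000 0.0000
36.2426 29.4661 20.9721 10.3252 0.0000 0.0000 0.0000 0.0000 0.0000

Δt=0.06300  u=1.11957  d=0.89320  q=0.48322  discount=0.99742
step 8 (expiry): payoffs max(K−S,0) = 36.2426 29.4661 20.9721 10.3252 0.0000 0.0000 0.0000 0.0000 0.0000
step 7: (k=7,j=0): S=29.9345, (K−S)⁺=33.0455, hold=32.8831 ⇒ V=33.0455 exercise | (k=7,j=1): S=37.5213, (K−S)⁺=25.4587, hold=25.2962 ⇒ V=25.4587 exercise | (k=7,j=2): S=47.0310, (K−S)⁺=15.9490, hold=15.7865 ⇒ V=15.9490 exercise | (k=7,j=3): S=58.9509, (K−S)⁺=4.0291, hold=5.3221 ⇒ V=5.3221 continue | (k=7,j=4): S=73.8919, (K−S)⁺=0.0000, hold=0.0000 ⇒ V=0.0000 continue | (k=7,j=5): S=92.6197, (K−S)⁺=0.0000, hold=0.0000 ⇒ V=0.0000 continue | (k=7,j=6): S=116.0940, (K−S)⁺=0.0000, hold=0.0000 ⇒ V=0.0000 continue | (k=7,j=7): S=145.5178, (K−S)⁺=0.0000, hold=0.0000 ⇒ V=0.0000 continue  boundary S*=47.0310
step 6: (k=6,j=0): S=33.5139, (K−S)⁺=29.4661, hold=29.3036 ⇒ V=29.4661 exercise | (k=6,j=1): S=42.0079, (K−S)⁺=20.9721, hold=20.8096 ⇒ V=20.9721 exercise | (k=6,j=2): S=52.6548, (K−S)⁺=10.3252, hold=10.7860 ⇒ V=10.7860 continue | (k=6,j=3): S=66.0000, (K−S)⁺=0.0000, hold=2.7433 ⇒ V=2.7433 continue | (k=6,j=4): S=82.7276, (K−S)⁺=0.0000, hold=0.0000 ⇒ V=0.0000 continue | (k=6,j=5): S=103.6947, (K−S)⁺=0.0000, hold=0.0000 ⇒ V=0.0000 continue | (k=6,j=6): S=129.9759, (K−S)⁺=0.0000, hold=0.0000 ⇒ V=0.0000 continue  boundary S*=42.0079
step 5: (k=5,j=0): S=37.5213, (K−S)⁺=25.4587, hold=25.2962 ⇒ V=25.4587 exercise | (k=5,j=1): S=47.0310, (K−S)⁺=15.9490, hold=16.0086 ⇒ V=16.0086 continue | (k=5,j=2): S=58.9509, (K−S)⁺=4.0291, hold=6.8818 ⇒ V=6.8818 continue | (k=5,j=3): S=73.8919, (K−S)⁺=0.0000, hold=1.4140 ⇒ V=1.4140 continue | (k=5,j=4): S=92.6197, (K−S)⁺=0.0000, hold=0.0000 ⇒ V=0.0000 continue | (k=5,j=5): S=116.0940, (K−S)⁺=0.0000, hold=0.0000 ⇒ V=0.0000 continue  boundary S*=37.5213
step 4: (k=4,j=0): S=42.0079, (K−S)⁺=20.9721, hold=20.8383 ⇒ V=20.9721 exercise | (k=4,j=1): S=52.6548, (K−S)⁺=10.3252, hold=11.5685 ⇒ V=11.5685 continue | (k=4,j=2): S=66.0000, (K−S)⁺=0.0000, hold=4.2288 ⇒ V=4.2288 continue | (k=4,j=3): S=82.7276, (K−S)⁺=0.0000, hold=0.7289 ⇒ V=0.7289 continue | (k=4,j=4): S=103.6947, (K−S)⁺=0.0000, hold=0.0000 ⇒ V=0.0000 continue  boundary S*=42.0079
step 3: (k=3,j=0): S=47.0310, (K−S)⁺=15.9490, hold=16.3857 ⇒ V=16.3857 continue | (k=3,j=1): S=58.9509, (K−S)⁺=4.0291, hold=8.0011 ⇒ V=8.0011 continue | (k=3,j=2): S=73.8919, (K−S)⁺=0.0000, hold=2.5310 ⇒ V=2.5310 continue | (k=3,j=3): S=92.6197, (K−S)⁺=0.0000, hold=0.3757 ⇒ V=0.3757 continue  boundary S*=-
step 2: (k=2,j=0): S=52.6548, (K−S)⁺=10.3252, hold=12.3023 ⇒ V=12.3023 continue | (k=2,j=1): S=66.0000, (K−S)⁺=0.0000, hold=5.3440 ⇒ V=5.3440 continue | (k=2,j=2): S=82.7276, (K−S)⁺=0.0000, hold=1.4857 ⇒ V=1.4857 continue  boundary S*=-
step 1: (k=1,j=0): S=58.9509, (K−S)⁺=4.0291, hold=8.9169 ⇒ V=8.9169 continue | (k=1,j=1): S=73.8919, (K−S)⁺=0.0000, hold=3.4706 ⇒ V=3.4706 continue  boundary S*=-
step 0: (k=0,j=0): S=66.0000, (K−S)⁺=0.0000, hold=6.2689 ⇒ V=6.2689 continue  boundary S*=-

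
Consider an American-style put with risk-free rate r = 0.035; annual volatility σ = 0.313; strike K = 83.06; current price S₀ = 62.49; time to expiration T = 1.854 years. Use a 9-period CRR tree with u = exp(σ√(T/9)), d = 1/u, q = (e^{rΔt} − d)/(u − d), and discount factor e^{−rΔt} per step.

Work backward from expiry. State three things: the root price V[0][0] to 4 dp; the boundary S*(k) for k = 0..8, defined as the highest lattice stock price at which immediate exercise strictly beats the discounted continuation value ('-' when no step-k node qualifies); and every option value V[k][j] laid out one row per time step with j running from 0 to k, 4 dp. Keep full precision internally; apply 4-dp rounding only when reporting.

price = 22.7919
boundary = - - 47.0346 54.2143 47.0346 54.2143 47.0346 54.2143 62.4900
tree:
22.7919
29.0600 16.6026
36.0254 22.2374 10.9813
42.2544 28.8457 15.6857 6.2456
47.6583 36.0254 21.6787 9.6779 2.7643
52.3467 42.2544 28.8457 14.5371 4.7619 0.7255
56.4141 47.6583 36.0254 20.9962 8.0272 1.4326 0.0000
59.9429 52.3467 42.2544 28.8457 13.1340 2.8289 0.0000 0.0000
63.0044 56.4141 47.6583 36.0254 20.5700 5.5862 0.0000 0.0000 0.0000
65.6604 59.9429 52.3467 42.2544 28.8457 11.0310 0.0000 0.0000 0.0000 0.0000

params: Δt=0.20600 u=1.15265 d=0.86757 q=0.48993 e^(-rΔt)=0.99282
t_9 payoffs: 65.6604 59.9429 52.3467 42.2544 28.8457 11.0310 0.0000 0.0000 0.0000 0.0000
t_8: node(8,0) S=20.0556 payoff=63.0044 vs cont=62.4076 → 63.0044 [stop]  node(8,1) S=26.6459 payoff=56.4141 vs cont=55.8174 → 56.4141 [stop]  node(8,2) S=35.4017 payoff=47.6583 vs cont=47.0616 → 47.6583 [stop]  node(8,3) S=47.0346 payoff=36.0254 vs cont=35.4287 → 36.0254 [stop]  node(8,4) S=62.4900 payoff=20.5700 vs cont=19.9733 → 20.5700 [stop]  node(8,5) S=83.0241 payoff=0.0359 vs cont=5.5862 → 5.5862 [wait]  node(8,6) S=110.3056 payoff=0.0000 vs cont=0.0000 → 0.0000 [wait]  node(8,7) S=146.5517 payoff=0.0000 vs cont=0.0000 → 0.0000 [wait]  node(8,8) S=194.7083 payoff=0.0000 vs cont=0.0000 → 0.0000 [wait]  ⇒ S*(8)=62.4900
t_7: node(7,0) S=23.1171 payoff=59.9429 vs cont=59.3462 → 59.9429 [stop]  node(7,1) S=30.7133 payoff=52.3467 vs cont=51.7500 → 52.3467 [stop]  node(7,2) S=40.8056 payoff=42.2544 vs cont=41.6576 → 42.2544 [stop]  node(7,3) S=54.2143 payoff=28.8457 vs cont=28.2490 → 28.8457 [stop]  node(7,4) S=72.0290 payoff=11.0310 vs cont=13.1340 → 13.1340 [wait]  node(7,5) S=95.6975 payoff=0.0000 vs cont=2.8289 → 2.8289 [wait]  node(7,6) S=127.1435 payoff=0.0000 vs cont=0.0000 → 0.0000 [wait]  node(7,7) S=168.9226 payoff=0.0000 vs cont=0.0000 → 0.0000 [wait]  ⇒ S*(7)=54.2143
t_6: node(6,0) S=26.6459 payoff=56.4141 vs cont=55.8174 → 56.4141 [stop]  node(6,1) S=35.4017 payoff=47.6583 vs cont=47.0616 → 47.6583 [stop]  node(6,2) S=47.0346 payoff=36.0254 vs cont=35.4287 → 36.0254 [stop]  node(6,3) S=62.4900 payoff=20.5700 vs cont=20.9962 → 20.9962 [wait]  node(6,4) S=83.0241 payoff=0.0359 vs cont=8.0272 → 8.0272 [wait]  node(6,5) S=110.3056 payoff=0.0000 vs cont=1.4326 → 1.4326 [wait]  node(6,6) S=146.5517 payoff=0.0000 vs cont=0.0000 → 0.0000 [wait]  ⇒ S*(6)=47.0346
t_5: node(5,0) S=30.7133 payoff=52.3467 vs cont=51.7500 → 52.3467 [stop]  node(5,1) S=40.8056 payoff=42.2544 vs cont=41.6576 → 42.2544 [stop]  node(5,2) S=54.2143 payoff=28.8457 vs cont=28.4563 → 28.8457 [stop]  node(5,3) S=72.0290 payoff=11.0310 vs cont=14.5371 → 14.5371 [wait]  node(5,4) S=95.6975 payoff=0.0000 vs cont=4.7619 → 4.7619 [wait]  node(5,5) S=127.1435 payoff=0.0000 vs cont=0.7255 → 0.7255 [wait]  ⇒ S*(5)=54.2143
t_4: node(4,0) S=35.4017 payoff=47.6583 vs cont=47.0616 → 47.6583 [stop]  node(4,1) S=47.0346 payoff=36.0254 vs cont=35.4287 → 36.0254 [stop]  node(4,2) S=62.4900 payoff=20.5700 vs cont=21.6787 → 21.6787 [wait]  node(4,3) S=83.0241 payoff=0.0359 vs cont=9.6779 → 9.6779 [wait]  node(4,4) S=110.3056 payoff=0.0000 vs cont=2.7643 → 2.7643 [wait]  ⇒ S*(4)=47.0346
t_3: node(3,0) S=40.8056 payoff=42.2544 vs cont=41.6576 → 42.2544 [stop]  node(3,1) S=54.2143 payoff=28.8457 vs cont=28.7883 → 28.8457 [stop]  node(3,2) S=72.0290 payoff=11.0310 vs cont=15.6857 → 15.6857 [wait]  node(3,3) S=95.6975 payoff=0.0000 vs cont=6.2456 → 6.2456 [wait]  ⇒ S*(3)=54.2143
t_2: node(2,0) S=47.0346 payoff=36.0254 vs cont=35.4287 → 36.0254 [stop]  node(2,1) S=62.4900 payoff=20.5700 vs cont=22.2374 → 22.2374 [wait]  node(2,2) S=83.0241 payoff=0.0359 vs cont=10.9813 → 10.9813 [wait]  ⇒ S*(2)=47.0346
t_1: node(1,0) S=54.2143 payoff=28.8457 vs cont=29.0600 → 29.0600 [wait]  node(1,1) S=72.0290 payoff=11.0310 vs cont=16.6026 → 16.6026 [wait]  ⇒ S*(1)=-
t_0: node(0,0) S=62.4900 payoff=20.5700 vs cont=22.7919 → 22.7919 [wait]  ⇒ S*(0)=-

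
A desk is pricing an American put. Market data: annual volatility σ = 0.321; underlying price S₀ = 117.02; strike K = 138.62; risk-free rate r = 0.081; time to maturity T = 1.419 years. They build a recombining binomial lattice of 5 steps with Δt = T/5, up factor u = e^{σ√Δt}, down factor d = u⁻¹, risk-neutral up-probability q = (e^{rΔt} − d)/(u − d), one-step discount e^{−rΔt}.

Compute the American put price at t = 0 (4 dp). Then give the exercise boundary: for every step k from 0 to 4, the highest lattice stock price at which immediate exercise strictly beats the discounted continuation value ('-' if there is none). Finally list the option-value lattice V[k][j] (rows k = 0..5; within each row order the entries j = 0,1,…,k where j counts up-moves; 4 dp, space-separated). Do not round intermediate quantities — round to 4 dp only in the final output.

Δt=0.28380, u=1.18650, d=0.84282, q=0.52501, disc=e^(-rΔt)=0.97727
k=5 terminal: V=max(K-S,0) → 88.8548 68.5618 39.9936 0.0000 0.0000 0.0000
k=4: j=0 S=59.0463 intr=79.5737 cont=76.4235 V=79.5737[EX]; j=1 S=83.1240 intr=55.4960 cont=52.3458 V=55.4960[EX]; j=2 S=117.0200 intr=21.6000 cont=18.5647 V=21.6000[EX]; j=3 S=164.7381 intr=0.0000 cont=0.0000 V=0.0000[hold]; j=4 S=231.9145 intr=0.0000 cont=0.0000 V=0.0000[hold]  S*(4)=117.0200
k=3: j=0 S=70.0582 intr=68.5618 cont=65.4115 V=68.5618[EX]; j=1 S=98.6264 intr=39.9936 cont=36.8434 V=39.9936[EX]; j=2 S=138.8440 intr=0.0000 cont=10.0265 V=10.0265[hold]; j=3 S=195.4614 intr=0.0000 cont=0.0000 V=0.0000[hold]  S*(3)=98.6264
k=2: j=0 S=83.1240 intr=55.4960 cont=52.3458 V=55.4960[EX]; j=1 S=117.0200 intr=21.6000 cont=23.7091 V=23.7091[hold]; j=2 S=164.7381 intr=0.0000 cont=4.6542 V=4.6542[hold]  S*(2)=83.1240
k=1: j=0 S=98.6264 intr=39.9936 cont=37.9255 V=39.9936[EX]; j=1 S=138.8440 intr=0.0000 cont=13.3936 V=13.3936[hold]  S*(1)=98.6264
k=0: j=0 S=117.0200 intr=21.6000 cont=25.4367 V=25.4367[hold]  S*(0)=-

price = 25.4367
boundary = - 98.6264 83.1240 98.6264 117.0200
tree:
25.4367
39.9936 13.3936
55.4960 23.7091 4.6542
68.5618 39.9936 10.0265 0.0000
79.5737 55.4960 21.6000 0.0000 0.0000
88.8548 68.5618 39.9936 0.0000 0.0000 0.0000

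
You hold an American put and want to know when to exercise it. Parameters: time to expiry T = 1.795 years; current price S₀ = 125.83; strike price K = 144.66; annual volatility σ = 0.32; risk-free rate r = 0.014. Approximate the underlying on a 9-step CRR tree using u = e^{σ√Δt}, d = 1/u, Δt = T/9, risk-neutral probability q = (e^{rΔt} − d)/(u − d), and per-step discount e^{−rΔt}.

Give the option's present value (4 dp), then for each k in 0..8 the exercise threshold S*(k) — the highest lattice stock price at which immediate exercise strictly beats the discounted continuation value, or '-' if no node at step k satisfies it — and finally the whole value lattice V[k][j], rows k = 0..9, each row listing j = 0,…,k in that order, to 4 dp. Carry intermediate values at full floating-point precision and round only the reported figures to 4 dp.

price = 31.2224
boundary = - - - 81.9577 71.0436 81.9577 94.5485 109.0735 125.8300
tree:
31.2224
40.6574 20.9400
51.3363 29.0508 12.0659
62.7023 39.0303 18.1515 5.3860
73.6164 50.5237 26.5105 8.9857 1.4245
83.0771 62.7023 37.3115 14.6850 2.7162 0.0000
91.2779 73.6164 50.1115 23.3320 5.1792 0.0000 0.0000
98.3867 83.0771 62.7023 35.5865 9.8754 0.0000 0.0000 0.0000
104.5488 91.2779 73.6164 50.1115 18.8300 0.0000 0.0000 0.0000 0.0000
109.8903 98.3867 83.0771 62.7023 35.5865 0.0000 0.0000 0.0000 0.0000 0.0000

params: Δt=0.19944 u=1.15363 d=0.86683 q=0.47408 e^(-rΔt)=0.99721
t_9 payoffs: 109.8903 98.3867 83.0771 62.7023 35.5865 0.0000 0.0000 0.0000 0.0000 0.0000
t_8: node(8,0) S=40.1112 payoff=104.5488 vs cont=104.1454 → 104.5488 [stop]  node(8,1) S=53.3821 payoff=91.2779 vs cont=90.8746 → 91.2779 [stop]  node(8,2) S=71.0436 payoff=73.6164 vs cont=73.2130 → 73.6164 [stop]  node(8,3) S=94.5485 payoff=50.1115 vs cont=49.7081 → 50.1115 [stop]  node(8,4) S=125.8300 payoff=18.8300 vs cont=18.6633 → 18.8300 [stop]  node(8,5) S=167.4610 payoff=0.0000 vs cont=0.0000 → 0.0000 [wait]  node(8,6) S=222.8658 payoff=0.0000 vs cont=0.0000 → 0.0000 [wait]  node(8,7) S=296.6012 payoff=0.0000 vs cont=0.0000 → 0.0000 [wait]  node(8,8) S=394.7321 payoff=0.0000 vs cont=0.0000 → 0.0000 [wait]  ⇒ S*(8)=125.8300
t_7: node(7,0) S=46.2733 payoff=98.3867 vs cont=97.9833 → 98.3867 [stop]  node(7,1) S=61.5829 payoff=83.0771 vs cont=82.6737 → 83.0771 [stop]  node(7,2) S=81.9577 payoff=62.7023 vs cont=62.2989 → 62.7023 [stop]  node(7,3) S=109.0735 payoff=35.5865 vs cont=35.1831 → 35.5865 [stop]  node(7,4) S=145.1607 payoff=0.0000 vs cont=9.8754 → 9.8754 [wait]  node(7,5) S=193.1873 payoff=0.0000 vs cont=0.0000 → 0.0000 [wait]  node(7,6) S=257.1036 payoff=0.0000 vs cont=0.0000 → 0.0000 [wait]  node(7,7) S=342.1667 payoff=0.0000 vs cont=0.0000 → 0.0000 [wait]  ⇒ S*(7)=109.0735
t_6: node(6,0) S=53.3821 payoff=91.2779 vs cont=90.8746 → 91.2779 [stop]  node(6,1) S=71.0436 payoff=73.6164 vs cont=73.2130 → 73.6164 [stop]  node(6,2) S=94.5485 payoff=50.1115 vs cont=49.7081 → 50.1115 [stop]  node(6,3) S=125.8300 payoff=18.8300 vs cont=23.3320 → 23.3320 [wait]  node(6,4) S=167.4610 payoff=0.0000 vs cont=5.1792 → 5.1792 [wait]  node(6,5) S=222.8658 payoff=0.0000 vs cont=0.0000 → 0.0000 [wait]  node(6,6) S=296.6012 payoff=0.0000 vs cont=0.0000 → 0.0000 [wait]  ⇒ S*(6)=94.5485
t_5: node(5,0) S=61.5829 payoff=83.0771 vs cont=82.6737 → 83.0771 [stop]  node(5,1) S=81.9577 payoff=62.7023 vs cont=62.2989 → 62.7023 [stop]  node(5,2) S=109.0735 payoff=35.5865 vs cont=37.3115 → 37.3115 [wait]  node(5,3) S=145.1607 payoff=0.0000 vs cont=14.6850 → 14.6850 [wait]  node(5,4) S=193.1873 payoff=0.0000 vs cont=2.7162 → 2.7162 [wait]  node(5,5) S=257.1036 payoff=0.0000 vs cont=0.0000 → 0.0000 [wait]  ⇒ S*(5)=81.9577
t_4: node(4,0) S=71.0436 payoff=73.6164 vs cont=73.2130 → 73.6164 [stop]  node(4,1) S=94.5485 payoff=50.1115 vs cont=50.5237 → 50.5237 [wait]  node(4,2) S=125.8300 payoff=18.8300 vs cont=26.5105 → 26.5105 [wait]  node(4,3) S=167.4610 payoff=0.0000 vs cont=8.9857 → 8.9857 [wait]  node(4,4) S=222.8658 payoff=0.0000 vs cont=1.4245 → 1.4245 [wait]  ⇒ S*(4)=71.0436
t_3: node(3,0) S=81.9577 payoff=62.7023 vs cont=62.4938 → 62.7023 [stop]  node(3,1) S=109.0735 payoff=35.5865 vs cont=39.0303 → 39.0303 [wait]  node(3,2) S=145.1607 payoff=0.0000 vs cont=18.1515 → 18.1515 [wait]  node(3,3) S=193.1873 payoff=0.0000 vs cont=5.3860 → 5.3860 [wait]  ⇒ S*(3)=81.9577
t_2: node(2,0) S=94.5485 payoff=50.1115 vs cont=51.3363 → 51.3363 [wait]  node(2,1) S=125.8300 payoff=18.8300 vs cont=29.0508 → 29.0508 [wait]  node(2,2) S=167.4610 payoff=0.0000 vs cont=12.0659 → 12.0659 [wait]  ⇒ S*(2)=-
t_1: node(1,0) S=109.0735 payoff=35.5865 vs cont=40.6574 → 40.6574 [wait]  node(1,1) S=145.1607 payoff=0.0000 vs cont=20.9400 → 20.9400 [wait]  ⇒ S*(1)=-
t_0: node(0,0) S=125.8300 payoff=18.8300 vs cont=31.2224 → 31.2224 [wait]  ⇒ S*(0)=-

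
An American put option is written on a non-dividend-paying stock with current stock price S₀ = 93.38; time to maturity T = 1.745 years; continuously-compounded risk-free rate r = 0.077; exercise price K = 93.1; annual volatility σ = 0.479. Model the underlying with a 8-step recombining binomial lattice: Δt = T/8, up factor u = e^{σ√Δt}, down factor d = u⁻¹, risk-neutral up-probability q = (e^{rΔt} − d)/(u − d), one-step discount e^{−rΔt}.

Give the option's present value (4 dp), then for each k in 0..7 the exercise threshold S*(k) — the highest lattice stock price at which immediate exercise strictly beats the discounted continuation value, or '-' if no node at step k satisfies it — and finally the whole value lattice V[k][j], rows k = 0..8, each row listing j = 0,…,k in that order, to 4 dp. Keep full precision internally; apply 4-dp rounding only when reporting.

Δt=0.21813  u=1.25071  d=0.79955  q=0.48185  discount=0.98334
step 8 (expiry): payoffs max(K−S,0) = 77.5045 68.7043 54.9383 33.4046 0.0000 0.0000 0.0000 0.0000 0.0000
step 7: (k=7,j=0): S=19.5055, (K−S)⁺=73.5945, hold=72.0439 ⇒ V=73.5945 exercise | (k=7,j=1): S=30.5120, (K−S)⁺=62.5880, hold=61.0374 ⇒ V=62.5880 exercise | (k=7,j=2): S=47.7292, (K−S)⁺=45.3708, hold=43.8202 ⇒ V=45.3708 exercise | (k=7,j=3): S=74.6616, (K−S)⁺=18.4384, hold=17.0205 ⇒ V=18.4384 exercise | (k=7,j=4): S=116.7913, (K−S)⁺=0.0000, hold=0.0000 ⇒ V=0.0000 continue | (k=7,j=5): S=182.6938, (K−S)⁺=0.0000, hold=0.0000 ⇒ V=0.0000 continue | (k=7,j=6): S=285.7835, (K−S)⁺=0.0000, hold=0.0000 ⇒ V=0.0000 continue | (k=7,j=7): S=447.0442, (K−S)⁺=0.0000, hold=0.0000 ⇒ V=0.0000 continue  boundary S*=74.6616
step 6: (k=6,j=0): S=24.3957, (K−S)⁺=68.7043, hold=67.1536 ⇒ V=68.7043 exercise | (k=6,j=1): S=38.1617, (K−S)⁺=54.9383, hold=53.3877 ⇒ V=54.9383 exercise | (k=6,j=2): S=59.6954, (K−S)⁺=33.4046, hold=31.8540 ⇒ V=33.4046 exercise | (k=6,j=3): S=93.3800, (K−S)⁺=0.0000, hold=9.3948 ⇒ V=9.3948 continue | (k=6,j=4): S=146.0721, (K−S)⁺=0.0000, hold=0.0000 ⇒ V=0.0000 continue | (k=6,j=5): S=228.4970, (K−S)⁺=0.0000, hold=0.0000 ⇒ V=0.0000 continue | (k=6,j=6): S=357.4323, (K−S)⁺=0.0000, hold=0.0000 ⇒ V=0.0000 continue  boundary S*=59.6954
step 5: (k=5,j=0): S=30.5120, (K−S)⁺=62.5880, hold=61.0374 ⇒ V=62.5880 exercise | (k=5,j=1): S=47.7292, (K−S)⁺=45.3708, hold=43.8202 ⇒ V=45.3708 exercise | (k=5,j=2): S=74.6616, (K−S)⁺=18.4384, hold=21.4719 ⇒ V=21.4719 continue | (k=5,j=3): S=116.7913, (K−S)⁺=0.0000, hold=4.7869 ⇒ V=4.7869 continue | (k=5,j=4): S=182.6938, (K−S)⁺=0.0000, hold=0.0000 ⇒ V=0.0000 continue | (k=5,j=5): S=285.7835, (K−S)⁺=0.0000, hold=0.0000 ⇒ V=0.0000 continue  boundary S*=47.7292
step 4: (k=4,j=0): S=38.1617, (K−S)⁺=54.9383, hold=53.3877 ⇒ V=54.9383 exercise | (k=4,j=1): S=59.6954, (K−S)⁺=33.4046, hold=33.2914 ⇒ V=33.4046 exercise | (k=4,j=2): S=93.3800, (K−S)⁺=0.0000, hold=13.2086 ⇒ V=13.2086 continue | (k=4,j=3): S=146.0721, (K−S)⁺=0.0000, hold=2.4390 ⇒ V=2.4390 continue | (k=4,j=4): S=228.4970, (K−S)⁺=0.0000, hold=0.0000 ⇒ V=0.0000 continue  boundary S*=59.6954
step 3: (k=3,j=0): S=47.7292, (K−S)⁺=45.3708, hold=43.8202 ⇒ V=45.3708 exercise | (k=3,j=1): S=74.6616, (K−S)⁺=18.4384, hold=23.2790 ⇒ V=23.2790 continue | (k=3,j=2): S=116.7913, (K−S)⁺=0.0000, hold=7.8858 ⇒ V=7.8858 continue | (k=3,j=3): S=182.6938, (K−S)⁺=0.0000, hold=1.2427 ⇒ V=1.2427 continue  boundary S*=47.7292
step 2: (k=2,j=0): S=59.6954, (K−S)⁺=33.4046, hold=34.1476 ⇒ V=34.1476 continue | (k=2,j=1): S=93.3800, (K−S)⁺=0.0000, hold=15.5976 ⇒ V=15.5976 continue | (k=2,j=2): S=146.0721, (K−S)⁺=0.0000, hold=4.6068 ⇒ V=4.6068 continue  boundary S*=-
step 1: (k=1,j=0): S=74.6616, (K−S)⁺=18.4384, hold=24.7895 ⇒ V=24.7895 continue | (k=1,j=1): S=116.7913, (K−S)⁺=0.0000, hold=10.1302 ⇒ V=10.1302 continue  boundary S*=-
step 0: (k=0,j=0): S=93.3800, (K−S)⁺=0.0000, hold=17.4307 ⇒ V=17.4307 continue  boundary S*=-

price = 17.4307
boundary = - - - 47.7292 59.6954 47.7292 59.6954 74.6616
tree:
17.4307
24.7895 10.1302
34.1476 15.5976 4.6068
45.3708 23.2790 7.8858 1.2427
54.9383 33.4046 13.2086 2.4390 0.0000
62.5880 45.3708 21.4719 4.7869 0.0000 0.0000
68.7043 54.9383 33.4046 9.3948 0.0000 0.0000 0.0000
73.5945 62.5880 45.3708 18.4384 0.0000 0.0000 0.0000 0.0000
77.5045 68.7043 54.9383 33.4046 0.0000 0.0000 0.0000 0.0000 0.0000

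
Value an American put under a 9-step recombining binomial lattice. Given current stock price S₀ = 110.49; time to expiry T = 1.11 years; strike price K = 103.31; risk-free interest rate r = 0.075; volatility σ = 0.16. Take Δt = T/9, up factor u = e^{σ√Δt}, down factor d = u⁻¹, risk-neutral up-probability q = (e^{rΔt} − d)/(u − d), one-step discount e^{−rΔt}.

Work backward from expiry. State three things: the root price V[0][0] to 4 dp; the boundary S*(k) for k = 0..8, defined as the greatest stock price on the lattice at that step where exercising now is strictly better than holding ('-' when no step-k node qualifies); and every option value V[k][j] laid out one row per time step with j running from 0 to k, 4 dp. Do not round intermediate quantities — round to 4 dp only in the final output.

price = 2.0715
boundary = - - - 93.3499 88.2492 93.3499 88.2492 93.3499 98.7454
tree:
2.0715
3.6049 0.9420
6.0947 1.7748 0.3255
9.9601 3.2616 0.6757 0.0651
15.0608 5.8117 1.3802 0.1523 0.0000
19.8828 9.9601 2.7592 0.3564 0.0000 0.0000
24.4413 15.0608 5.3563 0.8339 0.0000 0.0000 0.0000
28.7508 19.8828 9.9601 1.9510 0.0000 0.0000 0.0000 0.0000
32.8247 24.4413 15.0608 4.5646 0.0000 0.0000 0.0000 0.0000 0.0000
36.6761 28.7508 19.8828 9.9601 0.0000 0.0000 0.0000 0.0000 0.0000 0.0000

Δt=0.12333, u=1.05780, d=0.94536, q=0.56860, disc=e^(-rΔt)=0.99079
k=9 terminal: V=max(K-S,0) → 36.6761 28.7508 19.8828 9.9601 0.0000 0.0000 0.0000 0.0000 0.0000 0.0000
k=8: j=0 S=70.4853 intr=32.8247 cont=31.8735 V=32.8247[EX]; j=1 S=78.8687 intr=24.4413 cont=23.4901 V=24.4413[EX]; j=2 S=88.2492 intr=15.0608 cont=14.1096 V=15.0608[EX]; j=3 S=98.7454 intr=4.5646 cont=4.2572 V=4.5646[EX]; j=4 S=110.4900 intr=0.0000 cont=0.0000 V=0.0000[hold]; j=5 S=123.6315 intr=0.0000 cont=0.0000 V=0.0000[hold]; j=6 S=138.3360 intr=0.0000 cont=0.0000 V=0.0000[hold]; j=7 S=154.7895 intr=0.0000 cont=0.0000 V=0.0000[hold]; j=8 S=173.1999 intr=0.0000 cont=0.0000 V=0.0000[hold]  S*(8)=98.7454
k=7: j=0 S=74.5592 intr=28.7508 cont=27.7996 V=28.7508[EX]; j=1 S=83.4272 intr=19.8828 cont=18.9316 V=19.8828[EX]; j=2 S=93.3499 intr=9.9601 cont=9.0089 V=9.9601[EX]; j=3 S=104.4528 intr=0.0000 cont=1.9510 V=1.9510[hold]; j=4 S=116.8762 intr=0.0000 cont=0.0000 V=0.0000[hold]; j=5 S=130.7772 intr=0.0000 cont=0.0000 V=0.0000[hold]; j=6 S=146.3317 intr=0.0000 cont=0.0000 V=0.0000[hold]; j=7 S=163.7361 intr=0.0000 cont=0.0000 V=0.0000[hold]  S*(7)=93.3499
k=6: j=0 S=78.8687 intr=24.4413 cont=23.4901 V=24.4413[EX]; j=1 S=88.2492 intr=15.0608 cont=14.1096 V=15.0608[EX]; j=2 S=98.7454 intr=4.5646 cont=5.3563 V=5.3563[hold]; j=3 S=110.4900 intr=0.0000 cont=0.8339 V=0.8339[hold]; j=4 S=123.6315 intr=0.0000 cont=0.0000 V=0.0000[hold]; j=5 S=138.3360 intr=0.0000 cont=0.0000 V=0.0000[hold]; j=6 S=154.7895 intr=0.0000 cont=0.0000 V=0.0000[hold]  S*(6)=88.2492
k=5: j=0 S=83.4272 intr=19.8828 cont=18.9316 V=19.8828[EX]; j=1 S=93.3499 intr=9.9601 cont=9.4549 V=9.9601[EX]; j=2 S=104.4528 intr=0.0000 cont=2.7592 V=2.7592[hold]; j=3 S=116.8762 intr=0.0000 cont=0.3564 V=0.3564[hold]; j=4 S=130.7772 intr=0.0000 cont=0.0000 V=0.0000[hold]; j=5 S=146.3317 intr=0.0000 cont=0.0000 V=0.0000[hold]  S*(5)=93.3499
k=4: j=0 S=88.2492 intr=15.0608 cont=14.1096 V=15.0608[EX]; j=1 S=98.7454 intr=4.5646 cont=5.8117 V=5.8117[hold]; j=2 S=110.4900 intr=0.0000 cont=1.3802 V=1.3802[hold]; j=3 S=123.6315 intr=0.0000 cont=0.1523 V=0.1523[hold]; j=4 S=138.3360 intr=0.0000 cont=0.0000 V=0.0000[hold]  S*(4)=88.2492
k=3: j=0 S=93.3499 intr=9.9601 cont=9.7115 V=9.9601[EX]; j=1 S=104.4528 intr=0.0000 cont=3.2616 V=3.2616[hold]; j=2 S=116.8762 intr=0.0000 cont=0.6757 V=0.6757[hold]; j=3 S=130.7772 intr=0.0000 cont=0.0651 V=0.0651[hold]  S*(3)=93.3499
k=2: j=0 S=98.7454 intr=4.5646 cont=6.0947 V=6.0947[hold]; j=1 S=110.4900 intr=0.0000 cont=1.7748 V=1.7748[hold]; j=2 S=123.6315 intr=0.0000 cont=0.3255 V=0.3255[hold]  S*(2)=-
k=1: j=0 S=104.4528 intr=0.0000 cont=3.6049 V=3.6049[hold]; j=1 S=116.8762 intr=0.0000 cont=0.9420 V=0.9420[hold]  S*(1)=-
k=0: j=0 S=110.4900 intr=0.0000 cont=2.0715 V=2.0715[hold]  S*(0)=-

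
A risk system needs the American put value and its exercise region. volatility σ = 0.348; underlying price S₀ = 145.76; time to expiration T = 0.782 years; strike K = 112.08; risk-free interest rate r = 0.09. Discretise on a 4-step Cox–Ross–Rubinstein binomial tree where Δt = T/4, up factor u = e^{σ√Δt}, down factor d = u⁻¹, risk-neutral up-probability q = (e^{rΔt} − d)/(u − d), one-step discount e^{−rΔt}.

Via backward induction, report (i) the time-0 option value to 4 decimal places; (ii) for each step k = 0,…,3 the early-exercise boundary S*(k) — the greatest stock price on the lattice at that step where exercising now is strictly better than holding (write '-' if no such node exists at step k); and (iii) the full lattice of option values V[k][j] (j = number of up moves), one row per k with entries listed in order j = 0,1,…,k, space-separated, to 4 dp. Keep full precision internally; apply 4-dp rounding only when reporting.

price = 2.9289
boundary = - - - 91.8680
tree:
2.9289
5.6365 0.5203
10.7395 1.1011 0.0000
20.2120 2.3300 0.0000 0.0000
33.3139 4.9308 0.0000 0.0000 0.0000

Δt=0.19550, u=1.16634, d=0.85738, q=0.51906, disc=e^(-rΔt)=0.98256
k=4 terminal: V=max(K-S,0) → 33.3139 4.9308 0.0000 0.0000 0.0000
k=3: j=0 S=91.8680 intr=20.2120 cont=18.2572 V=20.2120[EX]; j=1 S=124.9723 intr=0.0000 cont=2.3300 V=2.3300[hold]; j=2 S=170.0055 intr=0.0000 cont=0.0000 V=0.0000[hold]; j=3 S=231.2663 intr=0.0000 cont=0.0000 V=0.0000[hold]  S*(3)=91.8680
k=2: j=0 S=107.1492 intr=4.9308 cont=10.7395 V=10.7395[hold]; j=1 S=145.7600 intr=0.0000 cont=1.1011 V=1.1011[hold]; j=2 S=198.2840 intr=0.0000 cont=0.0000 V=0.0000[hold]  S*(2)=-
k=1: j=0 S=124.9723 intr=0.0000 cont=5.6365 V=5.6365[hold]; j=1 S=170.0055 intr=0.0000 cont=0.5203 V=0.5203[hold]  S*(1)=-
k=0: j=0 S=145.7600 intr=0.0000 cont=2.9289 V=2.9289[hold]  S*(0)=-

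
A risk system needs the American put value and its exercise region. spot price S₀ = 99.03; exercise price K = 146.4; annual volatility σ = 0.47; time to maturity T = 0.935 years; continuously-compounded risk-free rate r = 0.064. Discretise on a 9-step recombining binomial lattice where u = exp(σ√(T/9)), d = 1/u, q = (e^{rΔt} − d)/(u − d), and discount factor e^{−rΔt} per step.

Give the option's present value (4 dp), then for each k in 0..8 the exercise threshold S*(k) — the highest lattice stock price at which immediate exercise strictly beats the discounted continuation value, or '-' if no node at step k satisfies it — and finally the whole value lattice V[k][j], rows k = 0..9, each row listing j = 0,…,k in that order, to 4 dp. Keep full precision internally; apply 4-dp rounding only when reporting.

Δt=0.10389  u=1.16357  d=0.85943  q=0.48413  discount=0.99337
step 9 (expiry): payoffs max(K−S,0) = 121.0693 112.1051 99.9686 83.5372 61.2909 31.1721 0.0000 0.0000 0.0000 0.0000
step 8: (k=8,j=0): S=29.4740, (K−S)⁺=116.9260, hold=115.9559 ⇒ V=116.9260 exercise | (k=8,j=1): S=39.9044, (K−S)⁺=106.4956, hold=105.5255 ⇒ V=106.4956 exercise | (k=8,j=2): S=54.0260, (K−S)⁺=92.3740, hold=91.4039 ⇒ V=92.3740 exercise | (k=8,j=3): S=73.1450, (K−S)⁺=73.2550, hold=72.2848 ⇒ V=73.2550 exercise | (k=8,j=4): S=99.0300, (K−S)⁺=47.3700, hold=46.3998 ⇒ V=47.3700 exercise | (k=8,j=5): S=134.0753, (K−S)⁺=12.3247, hold=15.9740 ⇒ V=15.9740 continue | (k=8,j=6): S=181.5227, (K−S)⁺=0.0000, hold=0.0000 ⇒ V=0.0000 continue | (k=8,j=7): S=245.7610, (K−S)⁺=0.0000, hold=0.0000 ⇒ V=0.0000 continue | (k=8,j=8): S=332.7324, (K−S)⁺=0.0000, hold=0.0000 ⇒ V=0.0000 continue  boundary S*=99.0300
step 7: (k=7,j=0): S=34.2949, (K−S)⁺=112.1051, hold=111.1349 ⇒ V=112.1051 exercise | (k=7,j=1): S=46.4314, (K−S)⁺=99.9686, hold=98.9985 ⇒ V=99.9686 exercise | (k=7,j=2): S=62.8628, (K−S)⁺=83.5372, hold=82.5670 ⇒ V=83.5372 exercise | (k=7,j=3): S=85.1091, (K−S)⁺=61.2909, hold=60.3208 ⇒ V=61.2909 exercise | (k=7,j=4): S=115.2279, (K−S)⁺=31.1721, hold=31.9570 ⇒ V=31.9570 continue | (k=7,j=5): S=156.0055, (K−S)⁺=0.0000, hold=8.1859 ⇒ V=8.1859 continue | (k=7,j=6): S=211.2136, (K−S)⁺=0.0000, hold=0.0000 ⇒ V=0.0000 continue | (k=7,j=7): S=285.9592, (K−S)⁺=0.0000, hold=0.0000 ⇒ V=0.0000 continue  boundary S*=85.1091
step 6: (k=6,j=0): S=39.9044, (K−S)⁺=106.4956, hold=105.5255 ⇒ V=106.4956 exercise | (k=6,j=1): S=54.0260, (K−S)⁺=92.3740, hold=91.4039 ⇒ V=92.3740 exercise | (k=6,j=2): S=73.1450, (K−S)⁺=73.2550, hold=72.2848 ⇒ V=73.2550 exercise | (k=6,j=3): S=99.0300, (K−S)⁺=47.3700, hold=46.7773 ⇒ V=47.3700 exercise | (k=6,j=4): S=134.0753, (K−S)⁺=12.3247, hold=20.3130 ⇒ V=20.3130 continue | (k=6,j=5): S=181.5227, (K−S)⁺=0.0000, hold=4.1948 ⇒ V=4.1948 continue | (k=6,j=6): S=245.7610, (K−S)⁺=0.0000, hold=0.0000 ⇒ V=0.0000 continue  boundary S*=99.0300
step 5: (k=5,j=0): S=46.4314, (K−S)⁺=99.9686, hold=98.9985 ⇒ V=99.9686 exercise | (k=5,j=1): S=62.8628, (K−S)⁺=83.5372, hold=82.5670 ⇒ V=83.5372 exercise | (k=5,j=2): S=85.1091, (K−S)⁺=61.2909, hold=60.3208 ⇒ V=61.2909 exercise | (k=5,j=3): S=115.2279, (K−S)⁺=31.1721, hold=34.0437 ⇒ V=34.0437 continue | (k=5,j=4): S=156.0055, (K−S)⁺=0.0000, hold=12.4268 ⇒ V=12.4268 continue | (k=5,j=5): S=211.2136, (K−S)⁺=0.0000, hold=2.1496 ⇒ V=2.1496 continue  boundary S*=85.1091
step 4: (k=4,j=0): S=54.0260, (K−S)⁺=92.3740, hold=91.4039 ⇒ V=92.3740 exercise | (k=4,j=1): S=73.1450, (K−S)⁺=73.2550, hold=72.2848 ⇒ V=73.2550 exercise | (k=4,j=2): S=99.0300, (K−S)⁺=47.3700, hold=47.7809 ⇒ V=47.7809 continue | (k=4,j=3): S=134.0753, (K−S)⁺=12.3247, hold=23.4220 ⇒ V=23.4220 continue | (k=4,j=4): S=181.5227, (K−S)⁺=0.0000, hold=7.4019 ⇒ V=7.4019 continue  boundary S*=73.1450
step 3: (k=3,j=0): S=62.8628, (K−S)⁺=83.5372, hold=82.5670 ⇒ V=83.5372 exercise | (k=3,j=1): S=85.1091, (K−S)⁺=61.2909, hold=60.5184 ⇒ V=61.2909 exercise | (k=3,j=2): S=115.2279, (K−S)⁺=31.1721, hold=35.7494 ⇒ V=35.7494 continue | (k=3,j=3): S=156.0055, (K−S)⁺=0.0000, hold=15.5623 ⇒ V=15.5623 continue  boundary S*=85.1091
step 2: (k=2,j=0): S=73.1450, (K−S)⁺=73.2550, hold=72.2848 ⇒ V=73.2550 exercise | (k=2,j=1): S=99.0300, (K−S)⁺=47.3700, hold=48.6012 ⇒ V=48.6012 continue | (k=2,j=2): S=134.0753, (K−S)⁺=12.3247, hold=25.8040 ⇒ V=25.8040 continue  boundary S*=73.1450
step 1: (k=1,j=0): S=85.1091, (K−S)⁺=61.2909, hold=60.9129 ⇒ V=61.2909 exercise | (k=1,j=1): S=115.2279, (K−S)⁺=31.1721, hold=37.3154 ⇒ V=37.3154 continue  boundary S*=85.1091
step 0: (k=0,j=0): S=99.0300, (K−S)⁺=47.3700, hold=49.3543 ⇒ V=49.3543 continue  boundary S*=-

price = 49.3543
boundary = - 85.1091 73.1450 85.1091 73.1450 85.1091 99.0300 85.1091 99.0300
tree:
49.3543
61.2909 37.3154
73.2550 48.6012 25.8040
83.5372 61.2909 35.7494 15.5623
92.3740 73.2550 47.7809 23.4220 7.4019
99.9686 83.5372 61.2909 34.0437 12.4268 2.1496
106.4956 92.3740 73.2550 47.3700 20.3130 4.1948 0.0000
112.1051 99.9686 83.5372 61.2909 31.9570 8.1859 0.0000 0.0000
116.9260 106.4956 92.3740 73.2550 47.3700 15.9740 0.0000 0.0000 0.0000
121.0693 112.1051 99.9686 83.5372 61.2909 31.1721 0.0000 0.0000 0.0000 0.0000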